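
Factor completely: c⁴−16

(c)⁴ − (2)⁴ = ((c)² − (2)²)((c)² + (2)²); the first factor splits again, the second (c²+4) is irreducible.

(c+2)(c−2)(c²+4)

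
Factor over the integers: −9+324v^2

Pull out the common factor 9; 36v^2−1 is a difference of squares.

9(6v+1)(6v−1)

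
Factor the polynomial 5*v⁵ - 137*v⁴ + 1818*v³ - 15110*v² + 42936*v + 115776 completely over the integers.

(5*v + 8)*(v - 12)*(v - 9)*(v² - 8*v + 134)

By the rational root theorem, v = -8/5 is a root, giving the factor (5*v + 8) and quotient v⁴ - 29*v³ + 410*v² - 3678*v + 14472.
Next, v = 9 is a root, giving the factor (v - 9) and quotient v³ - 20*v² + 230*v - 1608.
Then v = 12 is a root, giving the factor (v - 12) and quotient v² - 8*v + 134.
The quadratic v² - 8*v + 134 has discriminant -472 < 0 and is irreducible over ℤ.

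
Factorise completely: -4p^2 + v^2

Group: -2p(2p + v) + v(2p + v); both groups contain (2p + v).

-(2p + v)(2p - v)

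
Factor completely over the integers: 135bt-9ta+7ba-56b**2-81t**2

-(8b-9t-a)(7b-9t)

Group: -7b(8b-9t-a) + 9t(8b-9t-a); both groups contain (8b-9t-a).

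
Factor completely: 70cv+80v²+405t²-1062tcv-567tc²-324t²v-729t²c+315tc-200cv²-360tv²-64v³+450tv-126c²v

-(9t+7c+8v)(9c+4v-5)(9t+2v)

Group: 9c(-81t²-63tc-90tv-14cv-16v²) + (4v-5)(-81t²-63tc-90tv-14cv-16v²); both groups contain (-81t²-63tc-90tv-14cv-16v²), so (9c+4v-5) is a factor with cofactor -81t²-63tc-90tv-14cv-16v².
The cofactor groups again: -81t²-63tc-90tv-14cv-16v² = -9t(9t+2v) + (-7c-8v)(9t+2v); both groups contain (9t+2v), giving -(9t+7c+8v)(9t+2v).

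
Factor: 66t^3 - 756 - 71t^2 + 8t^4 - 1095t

(2t + 9)(4t + 3)(t + 7)(t - 4)

Trying the rational-root candidates, t = -7 is a root, giving the factor (t + 7) and quotient 8t^3 + 10t^2 - 141t - 108.
Next, t = -9/2 is a root, so (2t + 9) divides it; the quotient is 4t^2 - 13t - 12.
The remaining quadratic factors as (4t + 3)(t - 4).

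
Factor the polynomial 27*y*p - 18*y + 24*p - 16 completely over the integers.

(3*p - 2)*(9*y + 8)

Group as (27*y*p - 18*y) + (24*p - 16) = 9*y*(3*p - 2) + 8*(3*p - 2).
Both groups share the factor (3*p - 2).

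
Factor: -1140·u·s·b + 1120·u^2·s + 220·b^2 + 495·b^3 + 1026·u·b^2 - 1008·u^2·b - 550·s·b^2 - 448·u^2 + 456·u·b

Group: 8·u·(140·u·s - 126·u·b - 56·u + 50·s·b - 45·b^2 - 20·b) - 11·b·(140·u·s - 126·u·b - 56·u + 50·s·b - 45·b^2 - 20·b); both groups contain (140·u·s - 126·u·b - 56·u + 50·s·b - 45·b^2 - 20·b), so (8·u - 11·b) is a factor with cofactor 140·u·s - 126·u·b - 56·u + 50·s·b - 45·b^2 - 20·b.
The cofactor groups again: 140·u·s - 126·u·b - 56·u + 50·s·b - 45·b^2 - 20·b = 14·u·(10·s - 9·b - 4) + 5·b·(10·s - 9·b - 4); both groups contain (10·s - 9·b - 4), giving (14·u + 5·b)·(10·s - 9·b - 4).

(8·u - 11·b)·(10·s - 9·b - 4)·(14·u + 5·b)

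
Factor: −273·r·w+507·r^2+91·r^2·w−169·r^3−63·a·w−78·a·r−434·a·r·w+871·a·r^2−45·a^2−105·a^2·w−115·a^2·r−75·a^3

−(3·a+13·r)·(5·a−13·r+7·w)·(5·a−r+3)

Group: 5·a·(−15·a^2−26·a·r−21·a·w+169·r^2−91·r·w) + (−r+3)·(−15·a^2−26·a·r−21·a·w+169·r^2−91·r·w); both groups contain (−15·a^2−26·a·r−21·a·w+169·r^2−91·r·w), so (5·a−r+3) is a factor with cofactor −15·a^2−26·a·r−21·a·w+169·r^2−91·r·w.
The cofactor groups again: −15·a^2−26·a·r−21·a·w+169·r^2−91·r·w = −5·a·(3·a+13·r) + (13·r−7·w)·(3·a+13·r); both groups contain (3·a+13·r), giving −(5·a−13·r+7·w)·(3·a+13·r).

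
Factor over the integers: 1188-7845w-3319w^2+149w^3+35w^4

Among the possible rational roots, w = 9 is a root, giving the factor (w-9) and quotient 35w^3+464w^2+857w-132.
Then w = -11 is a root, so (w+11) is a factor; dividing leaves 35w^2+79w-12.
The remaining quadratic factors as (5w+12)(7w-1).

(5w+12)(7w-1)(w+11)(w-9)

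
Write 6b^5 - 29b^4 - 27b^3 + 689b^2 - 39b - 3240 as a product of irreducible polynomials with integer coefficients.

Among the possible rational roots, b = -3 is a root, giving the factor (b + 3) and quotient 6b^4 - 47b^3 + 114b^2 + 347b - 1080.
Next, b = 5/2 is a root, so (2b - 5) divides it; the quotient is 3b^3 - 16b^2 + 17b + 216.
Continuing, b = -8/3 is a root, so (3b + 8) is a factor; dividing leaves b^2 - 8b + 27.
The quadratic b^2 - 8b + 27 has discriminant -44 < 0 and is irreducible over ℤ.

(2b - 5)(3b + 8)(b + 3)(b^2 - 8b + 27)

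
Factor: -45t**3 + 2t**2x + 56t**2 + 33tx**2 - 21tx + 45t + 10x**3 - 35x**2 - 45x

Group: 9t(-5t**2 + 3tx + 9t + 2x**2 - 9x) + (5x + 5)(-5t**2 + 3tx + 9t + 2x**2 - 9x); both groups contain (-5t**2 + 3tx + 9t + 2x**2 - 9x), so (9t + 5x + 5) is a factor with cofactor -5t**2 + 3tx + 9t + 2x**2 - 9x.
The cofactor groups again: -5t**2 + 3tx + 9t + 2x**2 - 9x = -t(5t + 2x - 9) + x(5t + 2x - 9); both groups contain (5t + 2x - 9), giving -(t - x)(5t + 2x - 9).

-(5t + 2x - 9)(9t + 5x + 5)(t - x)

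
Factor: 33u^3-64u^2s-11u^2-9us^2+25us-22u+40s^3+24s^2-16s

(3u-5s+2)(u-s-1)(11u+8s)

Group: 11u(3u^2-8us-u+5s^2+3s-2) + 8s(3u^2-8us-u+5s^2+3s-2); both groups contain (3u^2-8us-u+5s^2+3s-2), so (11u+8s) is a factor with cofactor 3u^2-8us-u+5s^2+3s-2.
The cofactor groups again: 3u^2-8us-u+5s^2+3s-2 = 3u(u-s-1) + (-5s+2)(u-s-1); both groups contain (u-s-1), giving (3u-5s+2)(u-s-1).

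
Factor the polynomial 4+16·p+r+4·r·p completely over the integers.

(4·p+1)·(r+4)

Group as (4·r·p+r) + (16·p+4) = r·(4·p+1) + 4·(4·p+1).
Both groups share the factor (4·p+1).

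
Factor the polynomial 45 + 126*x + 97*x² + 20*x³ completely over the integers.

Testing divisors of the constant over divisors of the leading coefficient, x = −3/5 is a root, so (5*x + 3) divides it; the quotient is 4*x² + 17*x + 15.
The remaining quadratic factors as (x + 3)(4*x + 5).

(4*x + 5)*(5*x + 3)*(x + 3)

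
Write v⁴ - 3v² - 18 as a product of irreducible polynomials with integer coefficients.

Substitute u = v² to get a quadratic in u, then factor.
v² + 3 is irreducible over ℤ (always positive, so no real roots).
v² - 6 is irreducible over ℤ (6 is not a perfect square).

(v² + 3)(v² - 6)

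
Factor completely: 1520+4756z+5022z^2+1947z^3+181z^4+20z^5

(4z+5)(5z+4)(z+1)(z^2+6z+76)

Trying the rational-root candidates, z = -5/4 is a root, giving the factor (4z+5) and quotient 5z^4+39z^3+438z^2+708z+304.
Then z = -4/5 is a root, so (5z+4) is a factor; dividing leaves z^3+7z^2+82z+76.
Then z = -1 is a root, giving the factor (z+1) and quotient z^2+6z+76.
The quadratic z^2+6z+76 has discriminant -268 < 0 and is irreducible over ℤ.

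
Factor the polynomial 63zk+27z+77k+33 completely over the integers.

(7k+3)(9z+11)

Group as (63zk+27z) + (77k+33) = 9z(7k+3) + 11(7k+3).
Both groups share the factor (7k+3).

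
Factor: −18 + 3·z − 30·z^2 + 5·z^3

Group as (5·z^3 + 3·z) + (−30·z^2 − 18) = z·(5·z^2 + 3) − 6·(5·z^2 + 3).
Both groups share the factor (5·z^2 + 3).

(z − 6)·(5·z^2 + 3)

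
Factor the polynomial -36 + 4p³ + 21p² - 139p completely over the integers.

Among the possible rational roots, p = 4 is a root, so (p - 4) divides it; the quotient is 4p² + 37p + 9.
The remaining quadratic factors as (p + 9)(4p + 1).

(4p + 1)(p + 9)(p - 4)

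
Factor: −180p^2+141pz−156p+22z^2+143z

−(12p−11z)(15p+2z+13)

Group: −12p(15p+2z+13) + 11z(15p+2z+13); both groups contain (15p+2z+13).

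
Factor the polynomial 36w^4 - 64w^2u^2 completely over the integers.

Factor out 4w^2, leaving 9w^2 - 16u^2, which is a difference of two squares.

4w^2(3w - 4u)(3w + 4u)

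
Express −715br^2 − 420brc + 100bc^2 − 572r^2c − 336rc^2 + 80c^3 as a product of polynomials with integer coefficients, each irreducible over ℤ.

Group: 5b(−143r^2 − 84rc + 20c^2) + 4c(−143r^2 − 84rc + 20c^2); both groups contain (−143r^2 − 84rc + 20c^2), so (5b + 4c) is a factor with cofactor −143r^2 − 84rc + 20c^2.
The cofactor groups again: −143r^2 − 84rc + 20c^2 = −11r(13r + 10c) + 2c(13r + 10c); both groups contain (13r + 10c), giving −(11r − 2c)(13r + 10c).

−(11r − 2c)(13r + 10c)(5b + 4c)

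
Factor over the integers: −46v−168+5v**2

Need a pair with product 5·(−168) = −840 and sum −46: that's 14 and −60.
Split the middle term: 5v**2+14v − 60v−168 = v(5v+14) − 12(5v+14).

(5v+14)(v−12)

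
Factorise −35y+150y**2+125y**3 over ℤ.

Pull out the common factor 5y, then factor the remaining trinomial.

5y(5y+7)(5y−1)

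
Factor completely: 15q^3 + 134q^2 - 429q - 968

By the rational root theorem, q = -11 is a root, so (q + 11) divides it; the quotient is 15q^2 - 31q - 88.
The remaining quadratic factors as (3q - 11)(5q + 8).

(3q - 11)(5q + 8)(q + 11)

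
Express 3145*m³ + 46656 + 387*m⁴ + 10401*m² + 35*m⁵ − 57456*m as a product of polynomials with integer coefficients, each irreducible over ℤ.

(5*m − 9)*(7*m − 8)*(m + 8)*(m² + 6*m + 81)

By the rational root theorem, m = 9/5 is a root, so (5*m − 9) is a factor; dividing leaves 7*m⁴ + 90*m³ + 791*m² + 3504*m − 5184.
Continuing, m = 8/7 is a root, so (7*m − 8) is a factor; dividing leaves m³ + 14*m² + 129*m + 648.
Continuing, m = −8 is a root, so (m + 8) divides it; the quotient is m² + 6*m + 81.
The quadratic m² + 6*m + 81 has discriminant −288 < 0 and is irreducible over ℤ.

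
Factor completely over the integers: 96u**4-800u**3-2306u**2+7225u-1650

(4u+15)(4u-1)(6u-11)(u-10)

Trying the rational-root candidates, u = 11/6 is a root, giving the factor (6u-11) and quotient 16u**3-104u**2-575u+150.
Next, u = 1/4 is a root, giving the factor (4u-1) and quotient 4u**2-25u-150.
The remaining quadratic factors as (u-10)(4u+15).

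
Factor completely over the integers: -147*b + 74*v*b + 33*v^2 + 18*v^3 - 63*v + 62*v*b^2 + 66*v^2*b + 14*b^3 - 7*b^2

Group: 3*v*(6*v^2 + 8*v*b + 11*v + 2*b^2 - b - 21) + 7*b*(6*v^2 + 8*v*b + 11*v + 2*b^2 - b - 21); both groups contain (6*v^2 + 8*v*b + 11*v + 2*b^2 - b - 21), so (3*v + 7*b) is a factor with cofactor 6*v^2 + 8*v*b + 11*v + 2*b^2 - b - 21.
The cofactor groups again: 6*v^2 + 8*v*b + 11*v + 2*b^2 - b - 21 = v*(6*v + 2*b - 7) + (b + 3)*(6*v + 2*b - 7); both groups contain (6*v + 2*b - 7), giving (v + b + 3)*(6*v + 2*b - 7).

(6*v + 2*b - 7)*(3*v + 7*b)*(v + b + 3)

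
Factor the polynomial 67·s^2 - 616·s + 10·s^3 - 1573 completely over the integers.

(2·s - 13)·(5·s + 11)·(s + 11)

Testing divisors of the constant over divisors of the leading coefficient, s = -11/5 is a root, so (5·s + 11) is a factor; dividing leaves 2·s^2 + 9·s - 143.
The remaining quadratic factors as (s + 11)(2·s - 13).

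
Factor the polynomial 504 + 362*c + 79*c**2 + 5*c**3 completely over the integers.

(5*c + 14)*(c + 4)*(c + 9)

Trying the rational-root candidates, c = -9 is a root, so (c + 9) divides it; the quotient is 5*c**2 + 34*c + 56.
The remaining quadratic factors as (c + 4)(5*c + 14).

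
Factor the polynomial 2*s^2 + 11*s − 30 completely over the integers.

Need a pair with product 2·(−30) = −60 and sum 11: that's −4 and 15.
Split the middle term: 2*s^2 − 4*s + 15*s − 30 = 2*s*(s − 2) + 15*(s − 2).

(2*s + 15)*(s − 2)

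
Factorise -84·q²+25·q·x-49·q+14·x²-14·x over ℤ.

Group: -7·q·(12·q-7·x+7) - 2·x·(12·q-7·x+7); both groups contain (12·q-7·x+7).

-(12·q-7·x+7)·(7·q+2·x)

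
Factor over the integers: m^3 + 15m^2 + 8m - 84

(m + 14)(m + 3)(m - 2)

Testing divisors of the constant over divisors of the leading coefficient, m = -3 is a root, so (m + 3) divides it; the quotient is m^2 + 12m - 28.
The remaining quadratic factors as (m - 2)(m + 14).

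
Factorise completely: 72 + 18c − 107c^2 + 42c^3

(2c − 3)(3c + 2)(7c − 12)

Among the possible rational roots, c = 12/7 is a root, so (7c − 12) is a factor; dividing leaves 6c^2 − 5c − 6.
The remaining quadratic factors as (3c + 2)(2c − 3).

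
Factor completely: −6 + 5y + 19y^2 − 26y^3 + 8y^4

By the rational root theorem, y = −1/2 is a root, so (2y + 1) is a factor; dividing leaves 4y^3 − 15y^2 + 17y − 6.
Next, y = 3/4 is a root, giving the factor (4y − 3) and quotient y^2 − 3y + 2.
The remaining quadratic factors as (y − 1)(y − 2).

(2y + 1)(4y − 3)(y − 1)(y − 2)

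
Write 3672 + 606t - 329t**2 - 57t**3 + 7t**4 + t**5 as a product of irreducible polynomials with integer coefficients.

Testing divisors of the constant over divisors of the leading coefficient, t = 6 is a root, so (t - 6) divides it; the quotient is t**4 + 13t**3 + 21t**2 - 203t - 612.
Continuing, t = -9 is a root, so (t + 9) divides it; the quotient is t**3 + 4t**2 - 15t - 68.
Next, t = 4 is a root, giving the factor (t - 4) and quotient t**2 + 8t + 17.
The quadratic t**2 + 8t + 17 has discriminant -4 < 0 and is irreducible over ℤ.

(t + 9)(t - 4)(t - 6)(t**2 + 8t + 17)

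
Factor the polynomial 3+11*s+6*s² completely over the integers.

(2*s+3)*(3*s+1)

Need a pair with product 6·3 = 18 and sum 11: that's 2 and 9.
Split the middle term: 6*s²+2*s + 9*s+3 = 2*s*(3*s+1) + 3*(3*s+1).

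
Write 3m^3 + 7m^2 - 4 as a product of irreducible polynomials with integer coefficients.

Testing divisors of the constant over divisors of the leading coefficient, m = -1 is a root, so (m + 1) divides it; the quotient is 3m^2 + 4m - 4.
The remaining quadratic factors as (m + 2)(3m - 2).

(3m - 2)(m + 1)(m + 2)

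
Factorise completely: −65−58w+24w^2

(4w−13)(6w+5)

Need a pair with product 24·(−65) = −1560 and sum −58: that's 20 and −78.
Split the middle term: 24w^2+20w − 78w−65 = 4w(6w+5) − 13(6w+5).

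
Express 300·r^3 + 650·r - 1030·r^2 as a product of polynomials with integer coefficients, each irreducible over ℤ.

Pull out the common factor 10·r, then factor the remaining trinomial.

10·r·(5·r - 13)·(6·r - 5)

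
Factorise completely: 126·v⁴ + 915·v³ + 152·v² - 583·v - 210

(3·v + 2)·(6·v - 5)·(7·v + 3)·(v + 7)

By the rational root theorem, v = -7 is a root, so (v + 7) is a factor; dividing leaves 126·v³ + 33·v² - 79·v - 30.
Continuing, v = 5/6 is a root, so (6·v - 5) is a factor; dividing leaves 21·v² + 23·v + 6.
The remaining quadratic factors as (3·v + 2)(7·v + 3).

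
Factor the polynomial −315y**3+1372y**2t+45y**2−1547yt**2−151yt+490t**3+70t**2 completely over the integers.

Group: 9y(−35y**2+133yt+5y−98t**2−14t) − 5t(−35y**2+133yt+5y−98t**2−14t); both groups contain (−35y**2+133yt+5y−98t**2−14t), so (9y−5t) is a factor with cofactor −35y**2+133yt+5y−98t**2−14t.
The cofactor groups again: −35y**2+133yt+5y−98t**2−14t = −5y(7y−7t−1) + 14t(7y−7t−1); both groups contain (7y−7t−1), giving −(5y−14t)(7y−7t−1).

−(5y−14t)(9y−5t)(7y−7t−1)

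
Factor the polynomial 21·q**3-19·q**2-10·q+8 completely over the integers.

(3·q+2)·(7·q-4)·(q-1)

Testing divisors of the constant over divisors of the leading coefficient, q = 1 is a root, so (q-1) divides it; the quotient is 21·q**2+2·q-8.
The remaining quadratic factors as (3·q+2)(7·q-4).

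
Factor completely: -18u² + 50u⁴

2u²(5u + 3)(5u - 3)

Pull out the common factor 2u²; 25u² - 9 is a difference of squares.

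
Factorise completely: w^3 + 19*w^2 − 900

(w + 10)*(w + 15)*(w − 6)

Among the possible rational roots, w = 6 is a root, giving the factor (w − 6) and quotient w^2 + 25*w + 150.
The remaining quadratic factors as (w + 15)(w + 10).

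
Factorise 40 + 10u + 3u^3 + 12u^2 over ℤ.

(u + 4)(3u^2 + 10)

Group as (3u^3 + 10u) + (12u^2 + 40) = u(3u^2 + 10) + 4(3u^2 + 10).
Both groups share the factor (3u^2 + 10).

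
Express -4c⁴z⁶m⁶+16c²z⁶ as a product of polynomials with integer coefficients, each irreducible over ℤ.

Pull out the common factor 4c²z⁶, leaving -c²m⁶+4.
Recognize a difference of squares with the parts 2 and cm³.

-4c²z⁶(cm³+2)(cm³-2)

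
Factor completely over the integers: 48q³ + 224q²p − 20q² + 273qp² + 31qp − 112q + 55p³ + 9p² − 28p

(4q + 11p − 7)(3q + 5p + 4)(4q + p)

Group: 4q(12q² + 53qp − 5q + 55p² + 9p − 28) + p(12q² + 53qp − 5q + 55p² + 9p − 28); both groups contain (12q² + 53qp − 5q + 55p² + 9p − 28), so (4q + p) is a factor with cofactor 12q² + 53qp − 5q + 55p² + 9p − 28.
The cofactor groups again: 12q² + 53qp − 5q + 55p² + 9p − 28 = 4q(3q + 5p + 4) + (11p − 7)(3q + 5p + 4); both groups contain (3q + 5p + 4), giving (4q + 11p − 7)(3q + 5p + 4).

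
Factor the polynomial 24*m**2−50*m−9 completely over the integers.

Need a pair with product 24·(−9) = −216 and sum −50: that's −54 and 4.
Split the middle term: 24*m**2−54*m + 4*m−9 = 6*m*(4*m−9) + (4*m−9).

(4*m−9)*(6*m+1)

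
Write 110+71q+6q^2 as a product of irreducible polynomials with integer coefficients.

(6q+11)(q+10)

Need a pair with product 6·110 = 660 and sum 71: that's 60 and 11.
Split the middle term: 6q^2+60q + 11q+110 = 6q(q+10) + 11(q+10).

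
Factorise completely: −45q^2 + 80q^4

Pull out the common factor 5q^2; 16q^2 − 9 is a difference of squares.

5q^2(4q + 3)(4q − 3)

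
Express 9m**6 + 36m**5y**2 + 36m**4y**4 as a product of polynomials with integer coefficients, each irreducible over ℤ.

9m**4(m + 2y**2)**2

Every term has a factor of 9m**4; factoring it out leaves m**2 + 4my**2 + 4y**4.
Recognize a perfect-square trinomial with the parts m and 2y**2.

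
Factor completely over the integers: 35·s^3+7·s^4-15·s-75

(s+5)·(7·s^3-15)

Group as (7·s^4-15·s) + (35·s^3-75) = s·(7·s^3-15) + 5·(7·s^3-15).
Both groups share the factor (7·s^3-15).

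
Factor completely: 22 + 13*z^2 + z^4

(z^2 + 11)*(z^2 + 2)

Substitute u = z^2 to get a quadratic in u, then factor.
z^2 + 2 is irreducible over ℤ (always positive, so no real roots).
z^2 + 11 is irreducible over ℤ (always positive, so no real roots).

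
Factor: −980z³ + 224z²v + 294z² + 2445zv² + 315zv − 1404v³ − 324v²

−(10z − 13v − 3)(14z − 9v)(7z + 12v)

Group: 14z(−70z² − 29zv + 21z + 156v² + 36v) − 9v(−70z² − 29zv + 21z + 156v² + 36v); both groups contain (−70z² − 29zv + 21z + 156v² + 36v), so (14z − 9v) is a factor with cofactor −70z² − 29zv + 21z + 156v² + 36v.
The cofactor groups again: −70z² − 29zv + 21z + 156v² + 36v = −10z(7z + 12v) + (13v + 3)(7z + 12v); both groups contain (7z + 12v), giving −(10z − 13v − 3)(7z + 12v).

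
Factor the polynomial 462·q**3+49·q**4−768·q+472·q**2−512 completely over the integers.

(7·q+4)·(7·q−8)·(q+2)·(q+8)

Testing divisors of the constant over divisors of the leading coefficient, q = −2 is a root, so (q+2) is a factor; dividing leaves 49·q**3+364·q**2−256·q−256.
Continuing, q = −4/7 is a root, so (7·q+4) is a factor; dividing leaves 7·q**2+48·q−64.
The remaining quadratic factors as (q+8)(7·q−8).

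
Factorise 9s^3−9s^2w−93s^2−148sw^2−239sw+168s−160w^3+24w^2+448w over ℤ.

Group: 3s(3s^2−11sw−31s−20w^2+3w+56) + 8w(3s^2−11sw−31s−20w^2+3w+56); both groups contain (3s^2−11sw−31s−20w^2+3w+56), so (3s+8w) is a factor with cofactor 3s^2−11sw−31s−20w^2+3w+56.
The cofactor groups again: 3s^2−11sw−31s−20w^2+3w+56 = 3s(s−5w−8) + (4w−7)(s−5w−8); both groups contain (s−5w−8), giving (3s+4w−7)(s−5w−8).

(3s+4w−7)(3s+8w)(s−5w−8)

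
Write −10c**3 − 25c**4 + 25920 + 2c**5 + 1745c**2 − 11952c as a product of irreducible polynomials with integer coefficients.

By the rational root theorem, c = 9/2 is a root, so (2c − 9) is a factor; dividing leaves c**4 − 8c**3 − 41c**2 + 688c − 2880.
Continuing, c = −9 is a root, giving the factor (c + 9) and quotient c**3 − 17c**2 + 112c − 320.
Next, c = 8 is a root, so (c − 8) divides it; the quotient is c**2 − 9c + 40.
The quadratic c**2 − 9c + 40 has discriminant −79 < 0 and is irreducible over ℤ.

(2c − 9)(c + 9)(c − 8)(c**2 − 9c + 40)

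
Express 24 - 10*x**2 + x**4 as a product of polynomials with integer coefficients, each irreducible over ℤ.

(x + 2)*(x - 2)*(x**2 - 6)

Substitute u = x**2 to get a quadratic in u, then factor.
x**2 - 4 is a difference of squares.
x**2 - 6 is irreducible over ℤ (6 is not a perfect square).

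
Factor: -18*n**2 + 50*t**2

Factor out 2, leaving 25*t**2 - 9*n**2, which is a difference of two squares.

2*(5*t - 3*n)*(5*t + 3*n)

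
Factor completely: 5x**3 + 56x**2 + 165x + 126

Testing divisors of the constant over divisors of the leading coefficient, x = -3 is a root, so (x + 3) divides it; the quotient is 5x**2 + 41x + 42.
The remaining quadratic factors as (5x + 6)(x + 7).

(5x + 6)(x + 3)(x + 7)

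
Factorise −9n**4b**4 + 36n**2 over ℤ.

Every term has a factor of 9n**2; factoring it out leaves −n**2b**4 + 4.
Recognize a difference of squares with the parts 2 and nb**2.

−9n**2(nb**2 + 2)(nb**2 − 2)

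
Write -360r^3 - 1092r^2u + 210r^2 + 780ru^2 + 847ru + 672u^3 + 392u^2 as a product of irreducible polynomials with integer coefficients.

Group: 2r(-180r^2 + 84ru + 105r + 96u^2 + 56u) + 7u(-180r^2 + 84ru + 105r + 96u^2 + 56u); both groups contain (-180r^2 + 84ru + 105r + 96u^2 + 56u), so (2r + 7u) is a factor with cofactor -180r^2 + 84ru + 105r + 96u^2 + 56u.
The cofactor groups again: -180r^2 + 84ru + 105r + 96u^2 + 56u = -15r(12r - 12u - 7) - 8u(12r - 12u - 7); both groups contain (12r - 12u - 7), giving -(15r + 8u)(12r - 12u - 7).

-(12r - 12u - 7)(15r + 8u)(2r + 7u)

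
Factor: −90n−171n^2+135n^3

Pull out the common factor 9n, then factor the remaining trinomial.

9n(3n−5)(5n+2)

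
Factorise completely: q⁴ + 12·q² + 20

Substitute u = q² to get a quadratic in u, then factor.
q² + 10 is irreducible over ℤ (always positive, so no real roots).
q² + 2 is irreducible over ℤ (always positive, so no real roots).

(q² + 10)·(q² + 2)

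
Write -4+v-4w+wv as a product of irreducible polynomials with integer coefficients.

Group as (wv-4w) + (v-4) = w(v-4) + (v-4).
Both groups share the factor (v-4).

(v-4)(w+1)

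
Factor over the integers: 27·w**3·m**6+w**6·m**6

m**6·w**3·(w+3)·(w**2-3·w+9)

Factor out w**3·m**6 first: what remains is w**3+27.
Recognize a sum of cubes with the parts w and 3.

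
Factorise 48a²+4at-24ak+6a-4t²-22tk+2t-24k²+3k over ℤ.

(6a+2t+3k)(8a-2t-8k+1)

Group: 8a(6a+2t+3k) + (-2t-8k+1)(6a+2t+3k); both groups contain (6a+2t+3k).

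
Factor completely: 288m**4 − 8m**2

8m**2(6m + 1)(6m − 1)

Pull out the common factor 8m**2; 36m**2 − 1 is a difference of squares.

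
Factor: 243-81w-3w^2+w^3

By the rational root theorem, w = 9 is a root, so (w-9) divides it; the quotient is w^2+6w-27.
The remaining quadratic factors as (w+9)(w-3).

(w+9)(w-3)(w-9)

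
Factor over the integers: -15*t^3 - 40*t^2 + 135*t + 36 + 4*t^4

(4*t + 1)*(t + 3)*(t - 3)*(t - 4)

Testing divisors of the constant over divisors of the leading coefficient, t = -3 is a root, giving the factor (t + 3) and quotient 4*t^3 - 27*t^2 + 41*t + 12.
Continuing, t = -1/4 is a root, so (4*t + 1) divides it; the quotient is t^2 - 7*t + 12.
The remaining quadratic factors as (t - 4)(t - 3).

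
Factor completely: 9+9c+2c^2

(2c+3)(c+3)

Need a pair with product 2·9 = 18 and sum 9: that's 6 and 3.
Split the middle term: 2c^2+6c + 3c+9 = 2c(c+3) + 3(c+3).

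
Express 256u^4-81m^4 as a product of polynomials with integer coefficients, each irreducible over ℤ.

(4u)⁴ − (3m)⁴ = ((4u)² − (3m)²)((4u)² + (3m)²); the first factor splits again, the second (16u^2+9m^2) is irreducible.

(4u-3m)(4u+3m)(16u^2+9m^2)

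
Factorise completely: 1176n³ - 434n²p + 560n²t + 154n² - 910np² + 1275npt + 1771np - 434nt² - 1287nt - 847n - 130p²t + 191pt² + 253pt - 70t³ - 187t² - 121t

(12n - 13p + 10t + 11)(14n + 10p - 7t - 11)(7n + t)

Group: 14n(84n² - 91np + 82nt + 77n - 13pt + 10t² + 11t) + (10p - 7t - 11)(84n² - 91np + 82nt + 77n - 13pt + 10t² + 11t); both groups contain (84n² - 91np + 82nt + 77n - 13pt + 10t² + 11t), so (14n + 10p - 7t - 11) is a factor with cofactor 84n² - 91np + 82nt + 77n - 13pt + 10t² + 11t.
The cofactor groups again: 84n² - 91np + 82nt + 77n - 13pt + 10t² + 11t = 7n(12n - 13p + 10t + 11) + t(12n - 13p + 10t + 11); both groups contain (12n - 13p + 10t + 11), giving (7n + t)(12n - 13p + 10t + 11).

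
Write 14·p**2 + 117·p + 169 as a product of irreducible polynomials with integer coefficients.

(2·p + 13)·(7·p + 13)

Need a pair with product 14·169 = 2366 and sum 117: that's 91 and 26.
Split the middle term: 14·p**2 + 91·p + 26·p + 169 = 7·p·(2·p + 13) + 13·(2·p + 13).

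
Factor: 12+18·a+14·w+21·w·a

Group as (21·w·a+14·w) + (18·a+12) = 7·w·(3·a+2) + 6·(3·a+2).
Both groups share the factor (3·a+2).

(3·a+2)·(7·w+6)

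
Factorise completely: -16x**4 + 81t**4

(3t)⁴ − (2x)⁴ = ((3t)² − (2x)²)((3t)² + (2x)²); the first factor splits again, the second (9t**2 + 4x**2) is irreducible.

(3t + 2x)(3t - 2x)(9t**2 + 4x**2)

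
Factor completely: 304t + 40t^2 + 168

Pull out the common factor 8, then factor the remaining trinomial.

8(5t + 3)(t + 7)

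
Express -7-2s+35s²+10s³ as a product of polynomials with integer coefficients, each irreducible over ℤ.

Group as (10s³-2s) + (35s²-7) = 2s(5s²-1) + 7(5s²-1).
Both groups share the factor (5s²-1).

(2s+7)(5s²-1)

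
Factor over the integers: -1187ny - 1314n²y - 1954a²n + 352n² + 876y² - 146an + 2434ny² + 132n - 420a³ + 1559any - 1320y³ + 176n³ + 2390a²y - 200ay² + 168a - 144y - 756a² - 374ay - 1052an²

-(14a + 11n - 12y)(15a - 2n + 10y - 3)(2a + 8n - 11y + 4)

Group: 15a(-28a² - 134an + 178ay - 56a - 88n² + 217ny - 44n - 132y² + 48y) + (-2n + 10y - 3)(-28a² - 134an + 178ay - 56a - 88n² + 217ny - 44n - 132y² + 48y); both groups contain (-28a² - 134an + 178ay - 56a - 88n² + 217ny - 44n - 132y² + 48y), so (15a - 2n + 10y - 3) is a factor with cofactor -28a² - 134an + 178ay - 56a - 88n² + 217ny - 44n - 132y² + 48y.
The cofactor groups again: -28a² - 134an + 178ay - 56a - 88n² + 217ny - 44n - 132y² + 48y = -14a(2a + 8n - 11y + 4) + (-11n + 12y)(2a + 8n - 11y + 4); both groups contain (2a + 8n - 11y + 4), giving -(14a + 11n - 12y)(2a + 8n - 11y + 4).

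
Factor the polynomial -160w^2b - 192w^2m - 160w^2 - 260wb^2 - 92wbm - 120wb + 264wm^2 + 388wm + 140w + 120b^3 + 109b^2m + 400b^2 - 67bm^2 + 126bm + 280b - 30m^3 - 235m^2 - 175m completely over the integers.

Group: 5b(-32w^2 - 52wb + 44wm + 28w + 24b^2 - 7bm + 56b - 5m^2 - 35m) + (6m + 5)(-32w^2 - 52wb + 44wm + 28w + 24b^2 - 7bm + 56b - 5m^2 - 35m); both groups contain (-32w^2 - 52wb + 44wm + 28w + 24b^2 - 7bm + 56b - 5m^2 - 35m), so (5b + 6m + 5) is a factor with cofactor -32w^2 - 52wb + 44wm + 28w + 24b^2 - 7bm + 56b - 5m^2 - 35m.
The cofactor groups again: -32w^2 - 52wb + 44wm + 28w + 24b^2 - 7bm + 56b - 5m^2 - 35m = -4w(8w - 3b - m - 7) + (-8b + 5m)(8w - 3b - m - 7); both groups contain (8w - 3b - m - 7), giving -(4w + 8b - 5m)(8w - 3b - m - 7).

-(8w - 3b - m - 7)(5b + 6m + 5)(4w + 8b - 5m)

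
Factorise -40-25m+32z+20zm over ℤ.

(4z-5)(5m+8)

Group as (20zm+32z) + (-25m-40) = 4z(5m+8) - 5(5m+8).
Both groups share the factor (5m+8).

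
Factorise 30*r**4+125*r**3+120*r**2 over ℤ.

Pull out the common factor 5*r**2, then factor the remaining trinomial.

5*r**2*(2*r+3)*(3*r+8)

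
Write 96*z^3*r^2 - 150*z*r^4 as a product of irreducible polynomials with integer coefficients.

Pull out the common factor 6*z*r^2; 16*z^2 - 25*r^2 is a difference of squares.

6*r^2*z*(4*z - 5*r)*(4*z + 5*r)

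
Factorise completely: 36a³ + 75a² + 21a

3a(3a + 1)(4a + 7)

Pull out the common factor 3a, then factor the remaining trinomial.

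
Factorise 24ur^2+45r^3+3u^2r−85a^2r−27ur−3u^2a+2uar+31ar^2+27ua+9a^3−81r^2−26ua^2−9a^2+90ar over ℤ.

Group: a(−3u^2−26ua−24ur+27u+9a^2−76ar−9a−45r^2+81r) − r(−3u^2−26ua−24ur+27u+9a^2−76ar−9a−45r^2+81r); both groups contain (−3u^2−26ua−24ur+27u+9a^2−76ar−9a−45r^2+81r), so (a−r) is a factor with cofactor −3u^2−26ua−24ur+27u+9a^2−76ar−9a−45r^2+81r.
The cofactor groups again: −3u^2−26ua−24ur+27u+9a^2−76ar−9a−45r^2+81r = −u(3u−a+9r) + (−9a−5r+9)(3u−a+9r); both groups contain (3u−a+9r), giving −(u+9a+5r−9)(3u−a+9r).

−(3u−a+9r)(u+9a+5r−9)(a−r)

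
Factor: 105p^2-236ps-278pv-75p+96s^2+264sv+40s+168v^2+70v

(15p-8s-14v)(7p-12s-12v-5)

Group: 15p(7p-12s-12v-5) + (-8s-14v)(7p-12s-12v-5); both groups contain (7p-12s-12v-5).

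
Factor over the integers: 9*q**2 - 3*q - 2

(3*q + 1)*(3*q - 2)

Need a pair with product 9·(-2) = -18 and sum -3: that's -6 and 3.
Split the middle term: 9*q**2 - 6*q + 3*q - 2 = 3*q*(3*q - 2) + (3*q - 2).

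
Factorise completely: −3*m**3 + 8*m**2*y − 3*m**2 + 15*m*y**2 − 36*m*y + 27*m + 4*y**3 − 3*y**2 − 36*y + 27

−(3*m + y + 3)*(m + y − 3)*(m − 4*y + 3)

Group: m*(−3*m**2 − 4*m*y + 6*m − y**2 + 9) + (−4*y + 3)*(−3*m**2 − 4*m*y + 6*m − y**2 + 9); both groups contain (−3*m**2 − 4*m*y + 6*m − y**2 + 9), so (m − 4*y + 3) is a factor with cofactor −3*m**2 − 4*m*y + 6*m − y**2 + 9.
The cofactor groups again: −3*m**2 − 4*m*y + 6*m − y**2 + 9 = −m*(3*m + y + 3) + (−y + 3)*(3*m + y + 3); both groups contain (3*m + y + 3), giving −(m + y − 3)*(3*m + y + 3).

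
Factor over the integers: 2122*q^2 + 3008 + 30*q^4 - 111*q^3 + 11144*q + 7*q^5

(7*q + 2)*(q + 4)*(q + 8)*(q^2 - 8*q + 47)

Trying the rational-root candidates, q = -8 is a root, so (q + 8) divides it; the quotient is 7*q^4 - 26*q^3 + 97*q^2 + 1346*q + 376.
Then q = -4 is a root, so (q + 4) divides it; the quotient is 7*q^3 - 54*q^2 + 313*q + 94.
Then q = -2/7 is a root, so (7*q + 2) divides it; the quotient is q^2 - 8*q + 47.
The quadratic q^2 - 8*q + 47 has discriminant -124 < 0 and is irreducible over ℤ.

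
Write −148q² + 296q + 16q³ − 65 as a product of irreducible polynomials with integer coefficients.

(2q − 13)(2q − 5)(4q − 1)

By the rational root theorem, q = 13/2 is a root, giving the factor (2q − 13) and quotient 8q² − 22q + 5.
The remaining quadratic factors as (2q − 5)(4q − 1).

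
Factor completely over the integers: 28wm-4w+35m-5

Group as (28wm-4w) + (35m-5) = 4w(7m-1) + 5(7m-1).
Both groups share the factor (7m-1).

(4w+5)(7m-1)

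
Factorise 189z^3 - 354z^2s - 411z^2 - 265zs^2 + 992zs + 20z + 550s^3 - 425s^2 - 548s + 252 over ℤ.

(7z - 10s - 9)(3z - 5s + 2)(9z + 11s - 14)

Group: 9z(21z^2 - 65zs - 13z + 50s^2 + 25s - 18) + (11s - 14)(21z^2 - 65zs - 13z + 50s^2 + 25s - 18); both groups contain (21z^2 - 65zs - 13z + 50s^2 + 25s - 18), so (9z + 11s - 14) is a factor with cofactor 21z^2 - 65zs - 13z + 50s^2 + 25s - 18.
The cofactor groups again: 21z^2 - 65zs - 13z + 50s^2 + 25s - 18 = 7z(3z - 5s + 2) + (-10s - 9)(3z - 5s + 2); both groups contain (3z - 5s + 2), giving (7z - 10s - 9)(3z - 5s + 2).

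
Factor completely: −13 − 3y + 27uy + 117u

(3y + 13)(9u − 1)

Group as (27uy + 117u) + (−3y − 13) = 9u(3y + 13) − (3y + 13).
Both groups share the factor (3y + 13).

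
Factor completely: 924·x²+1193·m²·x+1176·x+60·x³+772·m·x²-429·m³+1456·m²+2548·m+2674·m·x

-(11·m+x+14)·(13·m+6·x)·(3·m-10·x-14)

Group: 3·m·(-143·m²-79·m·x-182·m-6·x²-84·x) + (-10·x-14)·(-143·m²-79·m·x-182·m-6·x²-84·x); both groups contain (-143·m²-79·m·x-182·m-6·x²-84·x), so (3·m-10·x-14) is a factor with cofactor -143·m²-79·m·x-182·m-6·x²-84·x.
The cofactor groups again: -143·m²-79·m·x-182·m-6·x²-84·x = -11·m·(13·m+6·x) + (-x-14)·(13·m+6·x); both groups contain (13·m+6·x), giving -(11·m+x+14)·(13·m+6·x).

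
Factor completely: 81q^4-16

(3q+2)(3q-2)(9q^2+4)

Difference of squares twice: with A = 3q and B = 2, A⁴ − B⁴ = (A² − B²)(A² + B²), and A² − B² factors again.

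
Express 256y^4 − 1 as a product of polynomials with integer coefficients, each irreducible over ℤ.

(4y)⁴ − (1)⁴ = ((4y)² − (1)²)((4y)² + (1)²); the first factor splits again, the second (16y^2 + 1) is irreducible.

(4y + 1)(4y − 1)(16y^2 + 1)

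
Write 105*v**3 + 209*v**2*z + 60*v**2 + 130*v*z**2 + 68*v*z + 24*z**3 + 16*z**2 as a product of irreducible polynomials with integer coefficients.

Group: 5*v*(21*v**2 + 25*v*z + 12*v + 6*z**2 + 4*z) + 4*z*(21*v**2 + 25*v*z + 12*v + 6*z**2 + 4*z); both groups contain (21*v**2 + 25*v*z + 12*v + 6*z**2 + 4*z), so (5*v + 4*z) is a factor with cofactor 21*v**2 + 25*v*z + 12*v + 6*z**2 + 4*z.
The cofactor groups again: 21*v**2 + 25*v*z + 12*v + 6*z**2 + 4*z = 7*v*(3*v + z) + (6*z + 4)*(3*v + z); both groups contain (3*v + z), giving (7*v + 6*z + 4)*(3*v + z).

(3*v + z)*(5*v + 4*z)*(7*v + 6*z + 4)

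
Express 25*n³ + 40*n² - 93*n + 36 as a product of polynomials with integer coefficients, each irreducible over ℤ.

(5*n - 3)*(5*n - 4)*(n + 3)

Among the possible rational roots, n = 3/5 is a root, so (5*n - 3) is a factor; dividing leaves 5*n² + 11*n - 12.
The remaining quadratic factors as (5*n - 4)(n + 3).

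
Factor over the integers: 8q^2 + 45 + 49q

(8q + 9)(q + 5)

Need a pair with product 8·45 = 360 and sum 49: that's 40 and 9.
Split the middle term: 8q^2 + 40q + 9q + 45 = 8q(q + 5) + 9(q + 5).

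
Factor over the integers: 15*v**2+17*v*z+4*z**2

Group: 5*v*(3*v+z) + 4*z*(3*v+z); both groups contain (3*v+z).

(3*v+z)*(5*v+4*z)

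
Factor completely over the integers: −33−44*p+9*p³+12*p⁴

Group as (12*p⁴−44*p) + (9*p³−33) = 4*p*(3*p³−11) + 3*(3*p³−11).
Both groups share the factor (3*p³−11).

(4*p+3)*(3*p³−11)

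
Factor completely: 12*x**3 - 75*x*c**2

Factor out 3*x, leaving 4*x**2 - 25*c**2, which is a difference of two squares.

3*x*(2*x - 5*c)*(2*x + 5*c)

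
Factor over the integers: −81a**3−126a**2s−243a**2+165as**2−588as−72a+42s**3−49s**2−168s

Group: 3a(−27a**2−69as−9a−14s**2−21s) + (−3s+8)(−27a**2−69as−9a−14s**2−21s); both groups contain (−27a**2−69as−9a−14s**2−21s), so (3a−3s+8) is a factor with cofactor −27a**2−69as−9a−14s**2−21s.
The cofactor groups again: −27a**2−69as−9a−14s**2−21s = −3a(9a+2s+3) − 7s(9a+2s+3); both groups contain (9a+2s+3), giving −(3a+7s)(9a+2s+3).

−(3a+7s)(3a−3s+8)(9a+2s+3)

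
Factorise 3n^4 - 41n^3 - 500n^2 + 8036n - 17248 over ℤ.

(3n - 8)(n + 14)(n - 11)(n - 14)

By the rational root theorem, n = 14 is a root, so (n - 14) is a factor; dividing leaves 3n^3 + n^2 - 486n + 1232.
Continuing, n = -14 is a root, giving the factor (n + 14) and quotient 3n^2 - 41n + 88.
The remaining quadratic factors as (3n - 8)(n - 11).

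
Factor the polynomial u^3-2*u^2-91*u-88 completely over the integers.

Testing divisors of the constant over divisors of the leading coefficient, u = -8 is a root, so (u+8) divides it; the quotient is u^2-10*u-11.
The remaining quadratic factors as (u+1)(u-11).

(u+1)*(u+8)*(u-11)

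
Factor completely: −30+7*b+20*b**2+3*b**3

Trying the rational-root candidates, b = 1 is a root, so (b−1) divides it; the quotient is 3*b**2+23*b+30.
The remaining quadratic factors as (3*b+5)(b+6).

(3*b+5)*(b+6)*(b−1)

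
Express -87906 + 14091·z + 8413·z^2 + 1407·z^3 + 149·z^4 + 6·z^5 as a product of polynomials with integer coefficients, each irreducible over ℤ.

(6·z - 13)·(z + 14)·(z + 7)·(z^2 + 6·z + 69)

By the rational root theorem, z = -14 is a root, so (z + 14) is a factor; dividing leaves 6·z^4 + 65·z^3 + 497·z^2 + 1455·z - 6279.
Then z = -7 is a root, so (z + 7) is a factor; dividing leaves 6·z^3 + 23·z^2 + 336·z - 897.
Then z = 13/6 is a root, giving the factor (6·z - 13) and quotient z^2 + 6·z + 69.
The quadratic z^2 + 6·z + 69 has discriminant -240 < 0 and is irreducible over ℤ.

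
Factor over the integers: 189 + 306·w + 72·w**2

Pull out the common factor 9, then factor the remaining trinomial.

9·(2·w + 7)·(4·w + 3)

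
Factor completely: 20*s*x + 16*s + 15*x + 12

(4*s + 3)*(5*x + 4)

Group as (20*s*x + 16*s) + (15*x + 12) = 4*s*(5*x + 4) + 3*(5*x + 4).
Both groups share the factor (5*x + 4).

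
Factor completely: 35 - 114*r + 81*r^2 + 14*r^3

Among the possible rational roots, r = -7 is a root, so (r + 7) divides it; the quotient is 14*r^2 - 17*r + 5.
The remaining quadratic factors as (7*r - 5)(2*r - 1).

(2*r - 1)*(7*r - 5)*(r + 7)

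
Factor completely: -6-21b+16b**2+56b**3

Group as (56b**3-21b) + (16b**2-6) = 7b(8b**2-3) + 2(8b**2-3).
Both groups share the factor (8b**2-3).

(7b+2)(8b**2-3)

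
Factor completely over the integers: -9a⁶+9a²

-9a²(a+1)(a-1)(a²+1)

Every term has a factor of 9a²; factoring it out leaves -a⁴+1.
Recognize a difference of squares with the parts 1 and a².
-a²+1 is again a difference of squares: (-a+1)(a+1).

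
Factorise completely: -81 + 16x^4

(2x + 3)(2x - 3)(4x^2 + 9)

Difference of squares twice: with A = 2x and B = 3, A⁴ − B⁴ = (A² − B²)(A² + B²), and A² − B² factors again.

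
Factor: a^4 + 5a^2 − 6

Substitute u = a^2 to get a quadratic in u, then factor.
a^2 + 6 is irreducible over ℤ (always positive, so no real roots).
a^2 − 1 is a difference of squares.

(a + 1)(a − 1)(a^2 + 6)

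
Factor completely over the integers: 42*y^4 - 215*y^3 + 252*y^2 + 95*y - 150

(6*y - 5)*(7*y + 5)*(y - 2)*(y - 3)

By the rational root theorem, y = 3 is a root, so (y - 3) is a factor; dividing leaves 42*y^3 - 89*y^2 - 15*y + 50.
Then y = 2 is a root, giving the factor (y - 2) and quotient 42*y^2 - 5*y - 25.
The remaining quadratic factors as (6*y - 5)(7*y + 5).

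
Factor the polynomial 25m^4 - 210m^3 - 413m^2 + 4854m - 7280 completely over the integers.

Testing divisors of the constant over divisors of the leading coefficient, m = -5 is a root, giving the factor (m + 5) and quotient 25m^3 - 335m^2 + 1262m - 1456.
Then m = 13/5 is a root, so (5m - 13) is a factor; dividing leaves 5m^2 - 54m + 112.
The remaining quadratic factors as (5m - 14)(m - 8).

(5m - 13)(5m - 14)(m + 5)(m - 8)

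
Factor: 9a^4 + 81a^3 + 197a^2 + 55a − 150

(3a + 5)(3a − 2)(a + 3)(a + 5)

Testing divisors of the constant over divisors of the leading coefficient, a = −3 is a root, so (a + 3) divides it; the quotient is 9a^3 + 54a^2 + 35a − 50.
Then a = 2/3 is a root, so (3a − 2) divides it; the quotient is 3a^2 + 20a + 25.
The remaining quadratic factors as (a + 5)(3a + 5).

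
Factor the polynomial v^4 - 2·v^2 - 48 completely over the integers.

Substitute u = v^2 to get a quadratic in u, then factor.
v^2 + 6 is irreducible over ℤ (always positive, so no real roots).
v^2 - 8 is irreducible over ℤ (8 is not a perfect square).

(v^2 + 6)·(v^2 - 8)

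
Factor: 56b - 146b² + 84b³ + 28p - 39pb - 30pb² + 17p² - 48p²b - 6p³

Group: p(-6p² - 36pb + 17p + 42b² - 73b + 28) + 2b(-6p² - 36pb + 17p + 42b² - 73b + 28); both groups contain (-6p² - 36pb + 17p + 42b² - 73b + 28), so (p + 2b) is a factor with cofactor -6p² - 36pb + 17p + 42b² - 73b + 28.
The cofactor groups again: -6p² - 36pb + 17p + 42b² - 73b + 28 = -p(6p - 6b + 7) + (-7b + 4)(6p - 6b + 7); both groups contain (6p - 6b + 7), giving -(p + 7b - 4)(6p - 6b + 7).

-(6p - 6b + 7)(p + 2b)(p + 7b - 4)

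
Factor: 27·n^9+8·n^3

Every term has a factor of n^3; factoring it out leaves 27·n^6+8.
Recognize a sum of cubes with the parts 3·n^2 and 2.

n^3·(3·n^2+2)·(9·n^4−6·n^2+4)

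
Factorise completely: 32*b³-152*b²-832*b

8*b*(4*b+13)*(b-8)

Pull out the common factor 8*b, then factor the remaining trinomial.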